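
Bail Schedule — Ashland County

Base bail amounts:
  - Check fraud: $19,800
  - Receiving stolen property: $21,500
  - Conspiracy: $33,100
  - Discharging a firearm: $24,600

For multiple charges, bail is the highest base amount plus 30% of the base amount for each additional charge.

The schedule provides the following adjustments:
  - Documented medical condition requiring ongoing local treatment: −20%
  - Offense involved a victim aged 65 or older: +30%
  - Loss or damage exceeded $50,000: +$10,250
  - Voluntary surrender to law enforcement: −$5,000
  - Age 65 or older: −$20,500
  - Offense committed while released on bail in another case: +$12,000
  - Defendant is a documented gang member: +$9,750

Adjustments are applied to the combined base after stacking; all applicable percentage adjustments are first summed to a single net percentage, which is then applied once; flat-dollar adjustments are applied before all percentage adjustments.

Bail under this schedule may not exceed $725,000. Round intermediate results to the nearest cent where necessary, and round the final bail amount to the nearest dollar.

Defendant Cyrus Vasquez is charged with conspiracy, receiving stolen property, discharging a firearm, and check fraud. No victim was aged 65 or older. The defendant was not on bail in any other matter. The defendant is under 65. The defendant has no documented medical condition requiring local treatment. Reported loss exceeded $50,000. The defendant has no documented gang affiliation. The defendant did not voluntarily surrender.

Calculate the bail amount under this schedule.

Base amounts from the schedule: conspiracy $33,100; receiving stolen property $21,500; discharging a firearm $24,600; check fraud $19,800.
Stacking rule: highest base plus 30% of each additional charge. Highest is conspiracy at $33,100. Additional: $21,500 × 30% = $6,450; $24,600 × 30% = $7,380; $19,800 × 30% = $5,940. Combined base = $33,100 + $19,770 = $52,870.
Loss or damage exceeded $50,000 (+$10,250 flat): $52,870 + $10,250 = $63,120.
$63,120 is within the $725,000 maximum.

$63,120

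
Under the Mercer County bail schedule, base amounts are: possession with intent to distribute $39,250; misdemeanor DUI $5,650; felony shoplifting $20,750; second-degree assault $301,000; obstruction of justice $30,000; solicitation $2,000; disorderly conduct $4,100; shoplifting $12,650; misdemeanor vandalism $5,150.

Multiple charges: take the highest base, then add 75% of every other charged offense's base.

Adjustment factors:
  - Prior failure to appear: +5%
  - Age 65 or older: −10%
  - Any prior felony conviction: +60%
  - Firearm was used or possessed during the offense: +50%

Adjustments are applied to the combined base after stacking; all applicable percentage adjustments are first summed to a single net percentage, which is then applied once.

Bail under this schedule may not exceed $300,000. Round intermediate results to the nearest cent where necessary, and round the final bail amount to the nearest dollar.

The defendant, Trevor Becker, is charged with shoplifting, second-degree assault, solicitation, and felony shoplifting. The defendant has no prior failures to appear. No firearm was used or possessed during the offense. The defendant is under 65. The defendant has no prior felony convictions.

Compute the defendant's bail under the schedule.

$300,000

Base amounts from the schedule: shoplifting $12,650; second-degree assault $301,000; solicitation $2,000; felony shoplifting $20,750.
Stacking rule: highest base plus 75% of each additional charge. Highest is second-degree assault at $301,000. Additional: $12,650 × 75% = $9,487.50; $2,000 × 75% = $1,500; $20,750 × 75% = $15,562.50. Combined base = $301,000 + $26,550 = $327,550.
No adjustment factors apply to this defendant.
Result $327,550 exceeds the maximum of $300,000; bail is capped at $300,000.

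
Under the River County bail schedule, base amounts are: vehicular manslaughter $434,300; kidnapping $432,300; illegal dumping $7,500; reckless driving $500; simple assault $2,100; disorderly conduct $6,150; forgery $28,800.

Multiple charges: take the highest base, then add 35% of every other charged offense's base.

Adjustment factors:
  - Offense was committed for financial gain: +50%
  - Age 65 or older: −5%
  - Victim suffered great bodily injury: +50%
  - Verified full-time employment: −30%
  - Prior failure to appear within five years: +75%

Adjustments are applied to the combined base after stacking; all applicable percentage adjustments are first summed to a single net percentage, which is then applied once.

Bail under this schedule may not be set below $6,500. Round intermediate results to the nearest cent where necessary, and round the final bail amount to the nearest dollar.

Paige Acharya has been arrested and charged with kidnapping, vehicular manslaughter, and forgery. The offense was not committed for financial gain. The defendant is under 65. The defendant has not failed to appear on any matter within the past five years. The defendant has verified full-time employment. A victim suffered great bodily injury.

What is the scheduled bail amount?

Base amounts from the schedule: kidnapping $432,300; vehicular manslaughter $434,300; forgery $28,800.
Stacking rule: highest base plus 35% of each additional charge. Highest is vehicular manslaughter at $434,300. Additional: $432,300 × 35% = $151,305; $28,800 × 35% = $10,080. Combined base = $434,300 + $161,385 = $595,685.
Net percentage adjustment: +50% −30% = +20%. $595,685 × 1.2 = $714,822.
$714,822 is at or above the $6,500 minimum.

$714,822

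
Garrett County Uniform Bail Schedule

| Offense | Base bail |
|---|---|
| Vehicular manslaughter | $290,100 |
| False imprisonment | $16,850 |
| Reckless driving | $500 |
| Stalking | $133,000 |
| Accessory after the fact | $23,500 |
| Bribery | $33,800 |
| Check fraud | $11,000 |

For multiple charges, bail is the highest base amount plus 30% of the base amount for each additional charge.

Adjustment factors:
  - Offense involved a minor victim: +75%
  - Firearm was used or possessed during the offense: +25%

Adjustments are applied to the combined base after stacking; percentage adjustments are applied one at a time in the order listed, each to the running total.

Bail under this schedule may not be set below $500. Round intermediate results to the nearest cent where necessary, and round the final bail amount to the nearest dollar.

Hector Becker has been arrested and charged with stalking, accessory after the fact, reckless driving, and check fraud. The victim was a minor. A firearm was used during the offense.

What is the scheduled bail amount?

Base amounts from the schedule: stalking $133,000; accessory after the fact $23,500; reckless driving $500; check fraud $11,000.
Stacking rule: highest base plus 30% of each additional charge. Highest is stalking at $133,000. Additional: $23,500 × 30% = $7,050; $500 × 30% = $150; $11,000 × 30% = $3,300. Combined base = $133,000 + $10,500 = $143,500.
Offense involved a minor victim (+75%): $143,500 × 1.75 = $251,125.
Firearm was used or possessed during the offense (+25%): $251,125 × 1.25 = $313,906.25.
$313,906.25 is at or above the $500 minimum.
Rounded to the nearest dollar: $313,906.

$313,906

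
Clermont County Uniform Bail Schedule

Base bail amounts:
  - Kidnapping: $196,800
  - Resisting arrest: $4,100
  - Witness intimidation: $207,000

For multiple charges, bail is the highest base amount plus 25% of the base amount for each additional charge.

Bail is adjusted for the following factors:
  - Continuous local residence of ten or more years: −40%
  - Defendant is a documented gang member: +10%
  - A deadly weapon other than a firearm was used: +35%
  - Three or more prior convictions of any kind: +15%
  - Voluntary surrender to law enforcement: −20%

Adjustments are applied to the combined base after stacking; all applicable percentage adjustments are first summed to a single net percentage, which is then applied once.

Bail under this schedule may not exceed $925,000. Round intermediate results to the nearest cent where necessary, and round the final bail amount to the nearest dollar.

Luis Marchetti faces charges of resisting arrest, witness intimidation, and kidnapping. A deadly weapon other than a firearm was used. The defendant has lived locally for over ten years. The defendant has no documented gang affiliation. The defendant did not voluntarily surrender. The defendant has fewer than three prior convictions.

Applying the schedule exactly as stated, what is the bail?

Base amounts from the schedule: resisting arrest $4,100; witness intimidation $207,000; kidnapping $196,800.
Stacking rule: highest base plus 25% of each additional charge. Highest is witness intimidation at $207,000. Additional: $4,100 × 25% = $1,025; $196,800 × 25% = $49,200. Combined base = $207,000 + $50,225 = $257,225.
Net percentage adjustment: −40% +35% = −5%. $257,225 × 0.95 = $244,363.75.
$244,363.75 is within the $925,000 maximum.
Rounded to the nearest dollar: $244,364.

$244,364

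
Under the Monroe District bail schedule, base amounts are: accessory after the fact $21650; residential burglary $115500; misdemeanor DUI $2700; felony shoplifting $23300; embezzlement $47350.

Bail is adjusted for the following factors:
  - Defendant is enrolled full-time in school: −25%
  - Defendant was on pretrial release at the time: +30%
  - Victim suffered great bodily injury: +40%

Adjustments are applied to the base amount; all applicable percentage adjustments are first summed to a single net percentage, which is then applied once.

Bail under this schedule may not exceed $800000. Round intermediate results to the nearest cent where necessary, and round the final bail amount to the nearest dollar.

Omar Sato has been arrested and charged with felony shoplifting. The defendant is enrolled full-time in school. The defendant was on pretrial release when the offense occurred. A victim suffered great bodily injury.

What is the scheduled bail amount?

$33785

Base amounts from the schedule: felony shoplifting $23300.
Single charge. Combined base = $23300.
Net percentage adjustment: −25% +30% +40% = +45%. $23300 × 1.45 = $33785.
$33785 is within the $800000 maximum.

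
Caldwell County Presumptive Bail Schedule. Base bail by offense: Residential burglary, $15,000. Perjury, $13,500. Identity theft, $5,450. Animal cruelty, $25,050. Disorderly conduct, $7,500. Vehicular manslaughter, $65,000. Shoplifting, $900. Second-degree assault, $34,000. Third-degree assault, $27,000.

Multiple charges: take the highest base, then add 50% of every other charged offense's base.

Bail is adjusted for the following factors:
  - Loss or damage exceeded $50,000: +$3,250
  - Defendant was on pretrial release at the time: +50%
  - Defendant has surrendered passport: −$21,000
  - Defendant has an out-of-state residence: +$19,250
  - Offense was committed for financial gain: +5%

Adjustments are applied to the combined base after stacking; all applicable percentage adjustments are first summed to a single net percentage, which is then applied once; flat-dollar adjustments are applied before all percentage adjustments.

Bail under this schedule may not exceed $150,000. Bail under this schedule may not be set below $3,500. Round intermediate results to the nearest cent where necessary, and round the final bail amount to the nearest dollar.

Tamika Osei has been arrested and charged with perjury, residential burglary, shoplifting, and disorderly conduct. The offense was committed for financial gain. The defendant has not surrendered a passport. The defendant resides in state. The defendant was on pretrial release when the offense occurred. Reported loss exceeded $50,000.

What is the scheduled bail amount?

Base amounts from the schedule: perjury $13,500; residential burglary $15,000; shoplifting $900; disorderly conduct $7,500.
Stacking rule: highest base plus 50% of each additional charge. Highest is residential burglary at $15,000. Additional: $13,500 × 50% = $6,750; $900 × 50% = $450; $7,500 × 50% = $3,750. Combined base = $15,000 + $10,950 = $25,950.
Loss or damage exceeded $50,000 (+$3,250 flat): $25,950 + $3,250 = $29,200.
Net percentage adjustment: +50% +5% = +55%. $29,200 × 1.55 = $45,260.
$45,260 is within the $150,000 maximum.
$45,260 is at or above the $3,500 minimum.

$45,260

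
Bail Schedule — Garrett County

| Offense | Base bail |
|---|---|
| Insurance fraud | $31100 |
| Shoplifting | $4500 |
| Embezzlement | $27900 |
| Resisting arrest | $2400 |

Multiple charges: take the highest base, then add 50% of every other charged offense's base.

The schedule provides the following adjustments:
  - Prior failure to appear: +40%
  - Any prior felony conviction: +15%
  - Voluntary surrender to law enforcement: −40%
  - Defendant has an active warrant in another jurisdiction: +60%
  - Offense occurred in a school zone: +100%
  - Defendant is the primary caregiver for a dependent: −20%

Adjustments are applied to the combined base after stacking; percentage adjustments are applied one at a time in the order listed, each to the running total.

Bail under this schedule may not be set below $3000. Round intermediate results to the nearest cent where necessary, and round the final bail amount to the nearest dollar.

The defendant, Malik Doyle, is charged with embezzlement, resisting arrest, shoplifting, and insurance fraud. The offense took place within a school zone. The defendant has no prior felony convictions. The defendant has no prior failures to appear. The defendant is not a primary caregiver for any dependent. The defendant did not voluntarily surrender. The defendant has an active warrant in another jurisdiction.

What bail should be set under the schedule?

$155200

Base amounts from the schedule: embezzlement $27900; resisting arrest $2400; shoplifting $4500; insurance fraud $31100.
Stacking rule: highest base plus 50% of each additional charge. Highest is insurance fraud at $31100. Additional: $27900 × 50% = $13950; $2400 × 50% = $1200; $4500 × 50% = $2250. Combined base = $31100 + $17400 = $48500.
Defendant has an active warrant in another jurisdiction (+60%): $48500 × 1.6 = $77600.
Offense occurred in a school zone (+100%): $77600 × 2 = $155200.
$155200 is at or above the $3000 minimum.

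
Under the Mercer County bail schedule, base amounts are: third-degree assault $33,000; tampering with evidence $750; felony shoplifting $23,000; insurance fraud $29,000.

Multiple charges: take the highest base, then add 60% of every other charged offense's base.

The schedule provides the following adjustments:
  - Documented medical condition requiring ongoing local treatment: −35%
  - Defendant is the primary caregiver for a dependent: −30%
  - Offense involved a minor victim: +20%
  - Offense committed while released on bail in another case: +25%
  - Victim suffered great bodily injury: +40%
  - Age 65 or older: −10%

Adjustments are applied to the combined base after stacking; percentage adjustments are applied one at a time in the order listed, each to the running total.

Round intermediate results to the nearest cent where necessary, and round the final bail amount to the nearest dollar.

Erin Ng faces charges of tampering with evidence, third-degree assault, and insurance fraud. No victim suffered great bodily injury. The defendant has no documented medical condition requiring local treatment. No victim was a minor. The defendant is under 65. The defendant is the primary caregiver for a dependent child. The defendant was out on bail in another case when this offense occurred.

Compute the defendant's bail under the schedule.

Base amounts from the schedule: tampering with evidence $750; third-degree assault $33,000; insurance fraud $29,000.
Stacking rule: highest base plus 60% of each additional charge. Highest is third-degree assault at $33,000. Additional: $750 × 60% = $450; $29,000 × 60% = $17,400. Combined base = $33,000 + $17,850 = $50,850.
Defendant is the primary caregiver for a dependent (−30%): $50,850 × 0.7 = $35,595.
Offense committed while released on bail in another case (+25%): $35,595 × 1.25 = $44,493.75.
Rounded to the nearest dollar: $44,494.

$44,494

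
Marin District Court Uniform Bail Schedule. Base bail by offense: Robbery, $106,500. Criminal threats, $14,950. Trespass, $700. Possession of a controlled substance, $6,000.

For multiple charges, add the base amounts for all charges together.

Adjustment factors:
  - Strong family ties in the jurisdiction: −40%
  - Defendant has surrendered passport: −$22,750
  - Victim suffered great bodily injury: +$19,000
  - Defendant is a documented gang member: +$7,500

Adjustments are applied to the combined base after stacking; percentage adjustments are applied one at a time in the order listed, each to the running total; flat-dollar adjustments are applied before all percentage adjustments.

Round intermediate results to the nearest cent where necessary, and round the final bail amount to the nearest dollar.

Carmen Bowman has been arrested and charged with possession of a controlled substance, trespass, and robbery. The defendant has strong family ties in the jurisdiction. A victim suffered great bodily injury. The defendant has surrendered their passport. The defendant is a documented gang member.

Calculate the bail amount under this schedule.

Base amounts from the schedule: possession of a controlled substance $6,000; trespass $700; robbery $106,500.
Stacking rule: sum of all bases. $6,000 + $700 + $106,500 = $113,200.
Defendant has surrendered passport (−$22,750 flat): $113,200 − $22,750 = $90,450.
Victim suffered great bodily injury (+$19,000 flat): $90,450 + $19,000 = $109,450.
Defendant is a documented gang member (+$7,500 flat): $109,450 + $7,500 = $116,950.
Strong family ties in the jurisdiction (−40%): $116,950 × 0.6 = $70,170.

$70,170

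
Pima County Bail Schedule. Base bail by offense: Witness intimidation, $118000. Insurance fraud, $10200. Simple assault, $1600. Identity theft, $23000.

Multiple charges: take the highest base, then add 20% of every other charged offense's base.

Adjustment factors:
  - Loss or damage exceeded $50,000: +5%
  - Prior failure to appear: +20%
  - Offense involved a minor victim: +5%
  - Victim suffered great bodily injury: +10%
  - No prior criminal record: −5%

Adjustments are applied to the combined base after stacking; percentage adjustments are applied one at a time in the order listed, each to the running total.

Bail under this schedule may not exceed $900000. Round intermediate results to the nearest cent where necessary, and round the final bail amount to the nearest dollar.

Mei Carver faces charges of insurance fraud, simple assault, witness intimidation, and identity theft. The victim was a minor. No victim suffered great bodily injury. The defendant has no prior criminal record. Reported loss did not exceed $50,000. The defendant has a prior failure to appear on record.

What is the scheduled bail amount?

Base amounts from the schedule: insurance fraud $10200; simple assault $1600; witness intimidation $118000; identity theft $23000.
Stacking rule: highest base plus 20% of each additional charge. Highest is witness intimidation at $118000. Additional: $10200 × 20% = $2040; $1600 × 20% = $320; $23000 × 20% = $4600. Combined base = $118000 + $6960 = $124960.
Prior failure to appear (+20%): $124960 × 1.2 = $149952.
Offense involved a minor victim (+5%): $149952 × 1.05 = $157449.60.
No prior criminal record (−5%): $157449.60 × 0.95 = $149577.12.
$149577.12 is within the $900000 maximum.
Rounded to the nearest dollar: $149577.

$149577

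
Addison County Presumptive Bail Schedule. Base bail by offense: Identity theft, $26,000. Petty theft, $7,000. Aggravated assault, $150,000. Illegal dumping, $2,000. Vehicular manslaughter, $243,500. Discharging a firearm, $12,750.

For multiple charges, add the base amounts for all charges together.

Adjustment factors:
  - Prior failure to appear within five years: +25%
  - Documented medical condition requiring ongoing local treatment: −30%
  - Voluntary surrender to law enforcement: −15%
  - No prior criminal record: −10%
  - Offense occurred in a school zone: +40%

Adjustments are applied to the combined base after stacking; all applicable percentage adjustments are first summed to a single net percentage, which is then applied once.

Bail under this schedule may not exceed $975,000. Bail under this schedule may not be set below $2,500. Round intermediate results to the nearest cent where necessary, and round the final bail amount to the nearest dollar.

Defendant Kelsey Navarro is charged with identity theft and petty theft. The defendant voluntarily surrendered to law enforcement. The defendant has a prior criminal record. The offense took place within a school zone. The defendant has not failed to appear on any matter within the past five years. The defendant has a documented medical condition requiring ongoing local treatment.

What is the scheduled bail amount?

$31,350

Base amounts from the schedule: identity theft $26,000; petty theft $7,000.
Stacking rule: sum of all bases. $26,000 + $7,000 = $33,000.
Net percentage adjustment: −30% −15% +40% = −5%. $33,000 × 0.95 = $31,350.
$31,350 is within the $975,000 maximum.
$31,350 is at or above the $2,500 minimum.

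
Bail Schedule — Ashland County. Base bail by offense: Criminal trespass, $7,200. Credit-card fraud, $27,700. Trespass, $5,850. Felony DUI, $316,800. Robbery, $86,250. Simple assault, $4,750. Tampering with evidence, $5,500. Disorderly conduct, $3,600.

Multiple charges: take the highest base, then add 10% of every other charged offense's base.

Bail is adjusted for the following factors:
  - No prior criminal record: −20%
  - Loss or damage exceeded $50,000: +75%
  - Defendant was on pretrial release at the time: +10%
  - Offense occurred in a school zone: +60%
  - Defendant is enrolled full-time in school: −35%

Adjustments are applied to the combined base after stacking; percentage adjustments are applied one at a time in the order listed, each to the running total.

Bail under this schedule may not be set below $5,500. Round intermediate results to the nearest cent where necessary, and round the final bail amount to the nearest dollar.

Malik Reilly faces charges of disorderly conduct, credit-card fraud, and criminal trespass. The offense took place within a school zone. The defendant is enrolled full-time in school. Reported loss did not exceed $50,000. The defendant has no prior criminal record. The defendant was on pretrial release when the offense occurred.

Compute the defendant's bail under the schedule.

Base amounts from the schedule: disorderly conduct $3,600; credit-card fraud $27,700; criminal trespass $7,200.
Stacking rule: highest base plus 10% of each additional charge. Highest is credit-card fraud at $27,700. Additional: $3,600 × 10% = $360; $7,200 × 10% = $720. Combined base = $27,700 + $1,080 = $28,780.
No prior criminal record (−20%): $28,780 × 0.8 = $23,024.
Defendant was on pretrial release at the time (+10%): $23,024 × 1.1 = $25,326.40.
Offense occurred in a school zone (+60%): $25,326.40 × 1.6 = $40,522.24.
Defendant is enrolled full-time in school (−35%): $40,522.24 × 0.65 = $26,339.46.
$26,339.46 is at or above the $5,500 minimum.
Rounded to the nearest dollar: $26,339.

$26,339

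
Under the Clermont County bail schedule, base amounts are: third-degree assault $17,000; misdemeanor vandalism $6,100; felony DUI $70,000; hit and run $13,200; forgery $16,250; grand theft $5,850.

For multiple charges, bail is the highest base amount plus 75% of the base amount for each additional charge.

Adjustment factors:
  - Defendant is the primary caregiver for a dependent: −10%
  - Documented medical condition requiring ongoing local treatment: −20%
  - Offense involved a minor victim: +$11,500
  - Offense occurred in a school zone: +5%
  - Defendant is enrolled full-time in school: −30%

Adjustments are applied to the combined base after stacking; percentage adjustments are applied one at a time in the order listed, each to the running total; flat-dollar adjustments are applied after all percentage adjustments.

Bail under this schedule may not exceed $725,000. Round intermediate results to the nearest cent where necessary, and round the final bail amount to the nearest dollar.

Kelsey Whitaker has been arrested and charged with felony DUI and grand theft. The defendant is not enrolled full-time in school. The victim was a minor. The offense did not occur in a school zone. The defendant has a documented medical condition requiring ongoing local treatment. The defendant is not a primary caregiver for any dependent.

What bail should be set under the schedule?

Base amounts from the schedule: felony DUI $70,000; grand theft $5,850.
Stacking rule: highest base plus 75% of each additional charge. Highest is felony DUI at $70,000. Additional: $5,850 × 75% = $4,387.50. Combined base = $70,000 + $4,387.50 = $74,387.50.
Documented medical condition requiring ongoing local treatment (−20%): $74,387.50 × 0.8 = $59,510.
Offense involved a minor victim (+$11,500 flat): $59,510 + $11,500 = $71,010.
$71,010 is within the $725,000 maximum.

$71,010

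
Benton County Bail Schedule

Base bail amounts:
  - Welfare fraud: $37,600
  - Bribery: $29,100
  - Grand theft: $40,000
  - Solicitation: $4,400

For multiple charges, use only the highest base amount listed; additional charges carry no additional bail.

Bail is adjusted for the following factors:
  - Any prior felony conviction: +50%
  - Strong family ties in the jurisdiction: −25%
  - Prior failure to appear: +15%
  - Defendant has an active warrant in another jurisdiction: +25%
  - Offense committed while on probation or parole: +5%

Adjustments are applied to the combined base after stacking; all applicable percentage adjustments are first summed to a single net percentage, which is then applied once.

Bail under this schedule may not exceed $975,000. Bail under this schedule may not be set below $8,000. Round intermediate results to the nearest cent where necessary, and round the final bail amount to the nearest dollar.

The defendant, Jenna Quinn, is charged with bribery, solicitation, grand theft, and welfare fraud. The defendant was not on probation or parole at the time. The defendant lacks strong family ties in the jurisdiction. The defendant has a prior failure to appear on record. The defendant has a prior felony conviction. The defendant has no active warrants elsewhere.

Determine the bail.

Base amounts from the schedule: bribery $29,100; solicitation $4,400; grand theft $40,000; welfare fraud $37,600.
Stacking rule: use the highest base only. Highest is grand theft at $40,000. Combined base = $40,000.
Net percentage adjustment: +50% +15% = +65%. $40,000 × 1.65 = $66,000.
$66,000 is within the $975,000 maximum.
$66,000 is at or above the $8,000 minimum.

$66,000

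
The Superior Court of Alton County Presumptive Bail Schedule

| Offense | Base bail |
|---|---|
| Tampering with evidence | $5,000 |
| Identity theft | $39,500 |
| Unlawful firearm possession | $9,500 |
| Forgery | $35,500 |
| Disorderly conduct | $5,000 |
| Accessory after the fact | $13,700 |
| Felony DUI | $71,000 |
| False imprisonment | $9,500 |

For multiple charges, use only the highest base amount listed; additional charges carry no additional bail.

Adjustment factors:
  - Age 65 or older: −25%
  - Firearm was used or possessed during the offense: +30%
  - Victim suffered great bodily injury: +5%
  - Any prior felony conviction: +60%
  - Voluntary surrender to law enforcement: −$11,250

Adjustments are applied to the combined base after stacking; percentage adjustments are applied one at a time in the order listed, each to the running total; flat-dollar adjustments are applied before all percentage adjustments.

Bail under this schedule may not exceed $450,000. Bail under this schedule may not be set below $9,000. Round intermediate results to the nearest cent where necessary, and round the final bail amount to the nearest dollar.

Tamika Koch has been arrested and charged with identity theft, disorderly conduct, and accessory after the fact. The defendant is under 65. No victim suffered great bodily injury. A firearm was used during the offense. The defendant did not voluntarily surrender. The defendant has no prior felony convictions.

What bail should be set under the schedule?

Base amounts from the schedule: identity theft $39,500; disorderly conduct $5,000; accessory after the fact $13,700.
Stacking rule: use the highest base only. Highest is identity theft at $39,500. Combined base = $39,500.
Firearm was used or possessed during the offense (+30%): $39,500 × 1.3 = $51,350.
$51,350 is within the $450,000 maximum.
$51,350 is at or above the $9,000 minimum.

$51,350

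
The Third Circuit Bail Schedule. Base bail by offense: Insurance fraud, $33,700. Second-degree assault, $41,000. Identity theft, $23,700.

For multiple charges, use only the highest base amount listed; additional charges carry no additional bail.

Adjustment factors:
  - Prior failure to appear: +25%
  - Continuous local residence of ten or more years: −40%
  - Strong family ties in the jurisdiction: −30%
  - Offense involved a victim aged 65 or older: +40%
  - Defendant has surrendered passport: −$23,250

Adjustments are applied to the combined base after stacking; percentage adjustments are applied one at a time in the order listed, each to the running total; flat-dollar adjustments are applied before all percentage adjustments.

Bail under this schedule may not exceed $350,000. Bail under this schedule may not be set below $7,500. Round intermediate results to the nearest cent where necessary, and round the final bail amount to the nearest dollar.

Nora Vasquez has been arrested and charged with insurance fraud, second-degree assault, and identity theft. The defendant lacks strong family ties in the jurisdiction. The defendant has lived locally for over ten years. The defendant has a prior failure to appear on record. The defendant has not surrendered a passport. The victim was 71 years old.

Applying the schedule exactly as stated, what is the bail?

Base amounts from the schedule: insurance fraud $33,700; second-degree assault $41,000; identity theft $23,700.
Stacking rule: use the highest base only. Highest is second-degree assault at $41,000. Combined base = $41,000.
Prior failure to appear (+25%): $41,000 × 1.25 = $51,250.
Continuous local residence of ten or more years (−40%): $51,250 × 0.6 = $30,750.
Offense involved a victim aged 65 or older (+40%): $30,750 × 1.4 = $43,050.
$43,050 is within the $350,000 maximum.
$43,050 is at or above the $7,500 minimum.

$43,050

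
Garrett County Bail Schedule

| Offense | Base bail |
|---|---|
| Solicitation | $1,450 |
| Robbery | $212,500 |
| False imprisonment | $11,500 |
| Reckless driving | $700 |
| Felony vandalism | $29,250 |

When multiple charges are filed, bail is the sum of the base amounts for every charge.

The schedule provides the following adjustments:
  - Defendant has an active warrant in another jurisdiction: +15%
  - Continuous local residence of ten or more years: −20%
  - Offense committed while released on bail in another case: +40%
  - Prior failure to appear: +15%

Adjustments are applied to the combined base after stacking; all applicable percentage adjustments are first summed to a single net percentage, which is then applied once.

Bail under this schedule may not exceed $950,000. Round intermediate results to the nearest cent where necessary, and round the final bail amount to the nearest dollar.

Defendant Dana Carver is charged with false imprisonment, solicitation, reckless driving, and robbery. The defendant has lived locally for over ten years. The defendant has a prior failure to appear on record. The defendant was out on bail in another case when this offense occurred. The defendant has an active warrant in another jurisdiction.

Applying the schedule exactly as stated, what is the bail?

Base amounts from the schedule: false imprisonment $11,500; solicitation $1,450; reckless driving $700; robbery $212,500.
Stacking rule: sum of all bases. $11,500 + $1,450 + $700 + $212,500 = $226,150.
Net percentage adjustment: +15% −20% +40% +15% = +50%. $226,150 × 1.5 = $339,225.
$339,225 is within the $950,000 maximum.

$339,225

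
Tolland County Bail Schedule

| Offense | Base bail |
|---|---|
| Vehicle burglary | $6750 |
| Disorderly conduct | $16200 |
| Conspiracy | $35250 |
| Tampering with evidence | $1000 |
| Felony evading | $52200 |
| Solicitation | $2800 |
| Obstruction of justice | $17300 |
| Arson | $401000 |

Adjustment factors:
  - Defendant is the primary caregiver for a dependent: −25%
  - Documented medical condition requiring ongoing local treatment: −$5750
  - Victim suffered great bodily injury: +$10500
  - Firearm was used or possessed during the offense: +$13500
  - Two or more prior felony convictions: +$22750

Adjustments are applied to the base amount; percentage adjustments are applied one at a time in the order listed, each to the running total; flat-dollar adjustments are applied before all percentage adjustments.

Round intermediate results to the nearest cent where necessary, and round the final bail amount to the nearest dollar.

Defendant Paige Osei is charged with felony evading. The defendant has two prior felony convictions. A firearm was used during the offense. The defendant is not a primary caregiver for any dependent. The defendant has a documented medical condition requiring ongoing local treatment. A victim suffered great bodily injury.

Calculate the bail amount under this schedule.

$93200

Base amounts from the schedule: felony evading $52200.
Single charge. Combined base = $52200.
Documented medical condition requiring ongoing local treatment (−$5750 flat): $52200 − $5750 = $46450.
Victim suffered great bodily injury (+$10500 flat): $46450 + $10500 = $56950.
Firearm was used or possessed during the offense (+$13500 flat): $56950 + $13500 = $70450.
Two or more prior felony convictions (+$22750 flat): $70450 + $22750 = $93200.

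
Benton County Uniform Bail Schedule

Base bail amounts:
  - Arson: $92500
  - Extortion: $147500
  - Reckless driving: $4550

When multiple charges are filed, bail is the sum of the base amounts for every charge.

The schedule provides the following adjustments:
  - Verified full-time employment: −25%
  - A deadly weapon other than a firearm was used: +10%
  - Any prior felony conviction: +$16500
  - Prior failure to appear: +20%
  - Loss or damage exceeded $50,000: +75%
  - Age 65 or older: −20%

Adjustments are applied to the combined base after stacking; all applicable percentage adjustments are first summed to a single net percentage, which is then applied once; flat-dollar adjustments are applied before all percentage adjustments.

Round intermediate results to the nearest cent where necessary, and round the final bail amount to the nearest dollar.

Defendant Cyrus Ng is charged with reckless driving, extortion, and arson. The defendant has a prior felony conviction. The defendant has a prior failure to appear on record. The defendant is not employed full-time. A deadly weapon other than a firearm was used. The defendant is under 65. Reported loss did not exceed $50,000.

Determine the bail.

Base amounts from the schedule: reckless driving $4550; extortion $147500; arson $92500.
Stacking rule: sum of all bases. $4550 + $147500 + $92500 = $244550.
Any prior felony conviction (+$16500 flat): $244550 + $16500 = $261050.
Net percentage adjustment: +10% +20% = +30%. $261050 × 1.3 = $339365.

$339365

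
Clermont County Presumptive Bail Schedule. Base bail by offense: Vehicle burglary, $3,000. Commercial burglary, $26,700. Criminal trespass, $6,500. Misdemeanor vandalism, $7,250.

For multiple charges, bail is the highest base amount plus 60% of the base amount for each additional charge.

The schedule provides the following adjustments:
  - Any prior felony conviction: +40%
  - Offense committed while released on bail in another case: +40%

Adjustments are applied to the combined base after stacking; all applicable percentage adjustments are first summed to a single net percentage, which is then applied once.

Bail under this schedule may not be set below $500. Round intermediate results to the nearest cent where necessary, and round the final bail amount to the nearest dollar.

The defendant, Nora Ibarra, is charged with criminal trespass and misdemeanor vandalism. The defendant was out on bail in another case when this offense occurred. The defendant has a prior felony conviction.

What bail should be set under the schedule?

$20,070

Base amounts from the schedule: criminal trespass $6,500; misdemeanor vandalism $7,250.
Stacking rule: highest base plus 60% of each additional charge. Highest is misdemeanor vandalism at $7,250. Additional: $6,500 × 60% = $3,900. Combined base = $7,250 + $3,900 = $11,150.
Net percentage adjustment: +40% +40% = +80%. $11,150 × 1.8 = $20,070.
$20,070 is at or above the $500 minimum.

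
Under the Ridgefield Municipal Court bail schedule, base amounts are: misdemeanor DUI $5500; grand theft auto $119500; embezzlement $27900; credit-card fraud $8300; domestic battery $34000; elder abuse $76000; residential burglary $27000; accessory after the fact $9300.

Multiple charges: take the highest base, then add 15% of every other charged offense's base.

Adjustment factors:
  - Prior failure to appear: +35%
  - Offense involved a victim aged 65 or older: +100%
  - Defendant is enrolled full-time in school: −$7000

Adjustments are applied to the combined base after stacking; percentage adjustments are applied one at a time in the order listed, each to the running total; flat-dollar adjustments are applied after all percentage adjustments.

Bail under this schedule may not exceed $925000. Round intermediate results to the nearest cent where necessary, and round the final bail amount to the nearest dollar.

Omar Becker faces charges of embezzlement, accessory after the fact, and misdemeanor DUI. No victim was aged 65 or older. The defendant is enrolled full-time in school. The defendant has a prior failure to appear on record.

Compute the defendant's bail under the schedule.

Base amounts from the schedule: embezzlement $27900; accessory after the fact $9300; misdemeanor DUI $5500.
Stacking rule: highest base plus 15% of each additional charge. Highest is embezzlement at $27900. Additional: $9300 × 15% = $1395; $5500 × 15% = $825. Combined base = $27900 + $2220 = $30120.
Prior failure to appear (+35%): $30120 × 1.35 = $40662.
Defendant is enrolled full-time in school (−$7000 flat): $40662 − $7000 = $33662.
$33662 is within the $925000 maximum.

$33662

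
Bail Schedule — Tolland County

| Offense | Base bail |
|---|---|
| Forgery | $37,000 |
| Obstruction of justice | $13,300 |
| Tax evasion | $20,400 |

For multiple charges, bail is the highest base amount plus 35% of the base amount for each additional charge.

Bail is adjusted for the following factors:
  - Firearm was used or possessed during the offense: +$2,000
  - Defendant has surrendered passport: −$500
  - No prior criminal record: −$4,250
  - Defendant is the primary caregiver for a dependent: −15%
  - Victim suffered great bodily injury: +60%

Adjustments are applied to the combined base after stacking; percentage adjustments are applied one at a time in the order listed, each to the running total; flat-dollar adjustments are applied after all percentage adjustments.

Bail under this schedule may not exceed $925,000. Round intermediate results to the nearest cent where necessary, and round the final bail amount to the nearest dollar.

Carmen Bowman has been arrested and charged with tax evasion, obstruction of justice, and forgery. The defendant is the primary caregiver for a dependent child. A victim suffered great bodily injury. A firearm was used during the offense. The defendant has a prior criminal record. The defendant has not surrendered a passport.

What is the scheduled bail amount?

$68,361

Base amounts from the schedule: tax evasion $20,400; obstruction of justice $13,300; forgery $37,000.
Stacking rule: highest base plus 35% of each additional charge. Highest is forgery at $37,000. Additional: $20,400 × 35% = $7,140; $13,300 × 35% = $4,655. Combined base = $37,000 + $11,795 = $48,795.
Defendant is the primary caregiver for a dependent (−15%): $48,795 × 0.85 = $41,475.75.
Victim suffered great bodily injury (+60%): $41,475.75 × 1.6 = $66,361.20.
Firearm was used or possessed during the offense (+$2,000 flat): $66,361.20 + $2,000 = $68,361.20.
$68,361.20 is within the $925,000 maximum.
Rounded to the nearest dollar: $68,361.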